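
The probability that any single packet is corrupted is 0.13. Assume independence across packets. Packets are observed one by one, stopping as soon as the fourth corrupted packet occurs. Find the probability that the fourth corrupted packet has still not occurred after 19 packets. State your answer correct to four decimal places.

Needing more than 19 packets ⇔ fewer than 4 successes in the first 19. With X ~ Binomial(19, 0.13), P(Y > 19) = P(X ≤ 3).
  k=0: C(19,0)·0.13^0·0.87^19 = 0.070936
  k=1: C(19,1)·0.13^1·0.87^18 = 0.201393
  k=2: C(19,2)·0.13^2·0.87^17 = 0.270838
  k=3: C(19,3)·0.13^3·0.87^16 = 0.229331
P(X ≤ 3) = 0.772497

0.7725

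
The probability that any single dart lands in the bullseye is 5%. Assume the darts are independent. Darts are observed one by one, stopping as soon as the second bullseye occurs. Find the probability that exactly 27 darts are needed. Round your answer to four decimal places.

0.0180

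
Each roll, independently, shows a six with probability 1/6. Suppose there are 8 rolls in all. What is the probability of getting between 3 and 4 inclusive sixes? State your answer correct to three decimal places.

0.130

X ~ Binomial(8, 0.166667); P(3 ≤ X ≤ 4) = Σ C(8,k) p^k (1−p)^(8−k) over k:
  k=3: C(8,3)·0.166667^3·0.833333^5 = 0.10419
  k=4: C(8,4)·0.166667^4·0.833333^4 = 0.02605
Total = 0.13024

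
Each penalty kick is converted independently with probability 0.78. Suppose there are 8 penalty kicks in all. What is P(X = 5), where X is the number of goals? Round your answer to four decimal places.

X ~ Binomial(n=8, p=0.78).
P(X=5) = C(8,5) · p^5 · (1−p)^3
= 56 · 0.28872 · 0.010648 = 0.172159

0.1722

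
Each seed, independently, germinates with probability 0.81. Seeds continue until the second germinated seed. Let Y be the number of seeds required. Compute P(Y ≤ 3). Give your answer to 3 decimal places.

0.905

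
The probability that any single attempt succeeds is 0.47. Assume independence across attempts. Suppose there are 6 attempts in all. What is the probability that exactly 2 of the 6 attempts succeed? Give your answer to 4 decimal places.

0.2615

X ~ Binomial(n=6, p=0.47).
P(X=2) = C(6,2) · p^2 · (1−p)^4
= 15 · 0.2209 · 0.078905 = 0.261451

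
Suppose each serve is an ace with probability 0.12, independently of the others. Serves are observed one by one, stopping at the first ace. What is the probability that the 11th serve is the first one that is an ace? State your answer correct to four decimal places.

0.0334

Geometric (trials to first success), p = 0.12.
P(Y = 11) = (1−p)^10 · p = 0.2785 · 0.12 = 0.033420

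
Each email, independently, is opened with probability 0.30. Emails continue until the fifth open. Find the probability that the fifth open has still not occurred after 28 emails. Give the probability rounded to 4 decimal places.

Needing more than 28 emails ⇔ fewer than 5 successes in the first 28. With X ~ Binomial(28, 0.30), P(Y > 28) = P(X ≤ 4).
  k=0: C(28,0)·0.30^0·0.70^28 = 0.000046
  k=1: C(28,1)·0.30^1·0.70^27 = 0.000552
  k=2: C(28,2)·0.30^2·0.70^26 = 0.003194
  k=3: C(28,3)·0.30^3·0.70^25 = 0.011862
  k=4: C(28,4)·0.30^4·0.70^24 = 0.031773
P(X ≤ 4) = 0.047427

0.0474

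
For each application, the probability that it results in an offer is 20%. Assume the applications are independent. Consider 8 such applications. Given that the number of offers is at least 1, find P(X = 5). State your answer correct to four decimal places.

0.0110

X ~ Binomial(8, 0.20). Want P(X=5 | X≥1) = P(X=5) / P(X≥1).
P(X=5) = C(8,5)·0.20^5·0.80^3 = 0.009175
P(X≥1) = 1 − 0.167772 = 0.832228
Ratio = 0.009175 / 0.832228 = 0.011025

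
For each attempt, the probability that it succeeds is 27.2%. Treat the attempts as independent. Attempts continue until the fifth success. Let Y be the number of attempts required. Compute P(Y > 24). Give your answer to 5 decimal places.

0.17735

Needing more than 24 attempts ⇔ fewer than 5 successes in the first 24. With X ~ Binomial(24, 0.272), P(Y > 24) = P(X ≤ 4).
  k=0: C(24,0)·0.272^0·0.728^24 = 0.0004911
  k=1: C(24,1)·0.272^1·0.728^23 = 0.0044035
  k=2: C(24,2)·0.272^2·0.728^22 = 0.0189207
  k=3: C(24,3)·0.272^3·0.728^21 = 0.0518413
  k=4: C(24,4)·0.272^4·0.728^20 = 0.1016888
P(X ≤ 4) = 0.1773454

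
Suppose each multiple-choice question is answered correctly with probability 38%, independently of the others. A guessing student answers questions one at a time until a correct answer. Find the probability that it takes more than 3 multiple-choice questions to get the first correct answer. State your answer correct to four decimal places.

Y = number of multiple-choice questions to the first success; geometric, p = 0.38.
P(Y > 3) = P(first 3 all fail) = (1−p)^3 = 0.238328

0.2383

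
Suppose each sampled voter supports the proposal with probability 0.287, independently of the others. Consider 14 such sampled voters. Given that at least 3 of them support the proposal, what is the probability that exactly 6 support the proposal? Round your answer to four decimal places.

X ~ Binomial(14, 0.287). Want P(X=6 | X≥3) = P(X=6) / P(X≥3).
P(X=6) = C(14,6)·0.287^6·0.713^8 = 0.112089
P(X≥3) = 1 − 0.008775 − 0.049451 − 0.129384 = 0.812390
Ratio = 0.112089 / 0.812390 = 0.137974

0.1380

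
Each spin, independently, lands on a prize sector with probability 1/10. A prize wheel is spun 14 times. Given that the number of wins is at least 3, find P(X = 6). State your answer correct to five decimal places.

0.00816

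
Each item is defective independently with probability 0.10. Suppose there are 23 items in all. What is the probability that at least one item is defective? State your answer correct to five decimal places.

0.91137

P(at least one) = 1 − P(none) = 1 − (1 − 0.10)^23
= 1 − 0.0886294 = 0.9113706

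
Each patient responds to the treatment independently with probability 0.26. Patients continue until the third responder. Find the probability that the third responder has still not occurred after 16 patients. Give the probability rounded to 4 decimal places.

0.1733

Needing more than 16 patients ⇔ fewer than 3 successes in the first 16. With X ~ Binomial(16, 0.26), P(Y > 16) = P(X ≤ 2).
  k=0: C(16,0)·0.26^0·0.74^16 = 0.008086
  k=1: C(16,1)·0.26^1·0.74^15 = 0.045454
  k=2: C(16,2)·0.26^2·0.74^14 = 0.119777
P(X ≤ 2) = 0.173316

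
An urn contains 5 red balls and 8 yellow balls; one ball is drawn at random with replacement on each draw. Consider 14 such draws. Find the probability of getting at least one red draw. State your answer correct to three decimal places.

0.999

P(at least one) = 1 − P(none) = 1 − (1 − 0.384615)^14
= 1 − 0.00112 = 0.99888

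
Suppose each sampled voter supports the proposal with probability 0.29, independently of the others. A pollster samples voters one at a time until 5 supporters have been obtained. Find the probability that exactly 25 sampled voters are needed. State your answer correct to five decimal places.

0.02310

Y = trial on which the fifth success occurs; negative binomial, r=5, p=0.29.
P(Y=25) = C(24,4) · p^5 · (1−p)^20
= 10626 · 0.0020511 · 0.0010597 = 0.0230955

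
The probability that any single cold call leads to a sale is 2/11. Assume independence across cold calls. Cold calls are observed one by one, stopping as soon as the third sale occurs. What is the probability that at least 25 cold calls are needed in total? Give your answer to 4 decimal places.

Needing more than 24 cold calls ⇔ fewer than 3 successes in the first 24. With X ~ Binomial(24, 0.181818), P(Y > 24) = P(X ≤ 2).
  k=0: C(24,0)·0.181818^0·0.818182^24 = 0.008098
  k=1: C(24,1)·0.181818^1·0.818182^23 = 0.043191
  k=2: C(24,2)·0.181818^2·0.818182^22 = 0.110377
P(X ≤ 2) = 0.161667

0.1617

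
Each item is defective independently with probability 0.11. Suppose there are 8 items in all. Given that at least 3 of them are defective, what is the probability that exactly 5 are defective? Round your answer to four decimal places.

0.0130

X ~ Binomial(8, 0.11). Want P(X=5 | X≥3) = P(X=5) / P(X≥3).
P(X=5) = C(8,5)·0.11^5·0.89^3 = 0.000636
P(X≥3) = 1 − 0.393659 − 0.389236 − 0.168377 = 0.048728
Ratio = 0.000636 / 0.048728 = 0.013048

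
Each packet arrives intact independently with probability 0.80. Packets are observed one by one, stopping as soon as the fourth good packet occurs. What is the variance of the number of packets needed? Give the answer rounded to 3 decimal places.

1.250

Y = total packets until the fourth success; negative binomial with r=4, p=0.80.
Var(Y) = r(1−p)/p² = 4·0.20 / 0.80² = 1.25000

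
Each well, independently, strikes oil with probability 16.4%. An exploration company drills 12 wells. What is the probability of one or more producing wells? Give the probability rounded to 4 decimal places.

P(at least one) = 1 − P(none) = 1 − (1 − 0.164)^12
= 1 − 0.116540 = 0.883460

0.8835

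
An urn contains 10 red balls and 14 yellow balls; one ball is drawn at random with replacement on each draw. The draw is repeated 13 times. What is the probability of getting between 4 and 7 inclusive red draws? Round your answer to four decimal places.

0.7390

X ~ Binomial(13, 0.416667); P(4 ≤ X ≤ 7) = Σ C(13,k) p^k (1−p)^(13−k) over k:
  k=4: C(13,4)·0.416667^4·0.583333^9 = 0.168544
  k=5: C(13,5)·0.416667^5·0.583333^8 = 0.216699
  k=6: C(13,6)·0.416667^6·0.583333^7 = 0.206380
  k=7: C(13,7)·0.416667^7·0.583333^6 = 0.147414
Total = 0.739037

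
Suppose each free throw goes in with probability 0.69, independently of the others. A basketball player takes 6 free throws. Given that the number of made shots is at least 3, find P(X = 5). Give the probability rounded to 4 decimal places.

0.3158

X ~ Binomial(6, 0.69). Want P(X=5 | X≥3) = P(X=5) / P(X≥3).
P(X=5) = C(6,5)·0.69^5·0.31^1 = 0.290910
P(X≥3) = 1 − 0.000888 − 0.011852 − 0.065953 = 0.921307
Ratio = 0.290910 / 0.921307 = 0.315758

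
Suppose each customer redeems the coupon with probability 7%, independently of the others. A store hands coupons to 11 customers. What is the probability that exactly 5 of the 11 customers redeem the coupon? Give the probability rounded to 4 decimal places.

X ~ Binomial(n=11, p=0.07).
P(X=5) = C(11,5) · p^5 · (1−p)^6
= 462 · 1.6807e-06 · 0.64699 = 0.000502

0.0005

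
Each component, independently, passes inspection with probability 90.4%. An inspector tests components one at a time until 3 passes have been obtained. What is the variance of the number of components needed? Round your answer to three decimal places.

Y = total components until the third success; negative binomial with r=3, p=0.904.
Var(Y) = r(1−p)/p² = 3·0.096 / 0.904² = 0.35242

0.352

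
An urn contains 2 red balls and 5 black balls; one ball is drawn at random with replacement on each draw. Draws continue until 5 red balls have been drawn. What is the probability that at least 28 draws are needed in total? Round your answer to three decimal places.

Needing more than 27 draws ⇔ fewer than 5 successes in the first 27. With X ~ Binomial(27, 0.285714), P(Y > 27) = P(X ≤ 4).
  k=0: C(27,0)·0.285714^0·0.714286^27 = 0.00011
  k=1: C(27,1)·0.285714^1·0.714286^26 = 0.00122
  k=2: C(27,2)·0.285714^2·0.714286^25 = 0.00637
  k=3: C(27,3)·0.285714^3·0.714286^24 = 0.02123
  k=4: C(27,4)·0.285714^4·0.714286^23 = 0.05094
P(X ≤ 4) = 0.07987

0.080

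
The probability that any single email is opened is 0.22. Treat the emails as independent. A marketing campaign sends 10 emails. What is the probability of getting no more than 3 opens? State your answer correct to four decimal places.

0.8413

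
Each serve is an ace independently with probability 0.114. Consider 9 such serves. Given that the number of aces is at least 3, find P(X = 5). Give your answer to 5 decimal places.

0.02035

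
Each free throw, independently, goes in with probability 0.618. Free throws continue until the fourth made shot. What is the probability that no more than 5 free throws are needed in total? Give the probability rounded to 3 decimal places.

0.369

Finishing within 5 free throws ⇔ at least 4 successes in the first 5. With X ~ Binomial(5, 0.618), P(Y ≤ 5) = 1 − P(X ≤ 3).
  k=0: C(5,0)·0.618^0·0.382^5 = 0.00813
  k=1: C(5,1)·0.618^1·0.382^4 = 0.06580
  k=2: C(5,2)·0.618^2·0.382^3 = 0.21290
  k=3: C(5,3)·0.618^3·0.382^2 = 0.34442
1 − 0.63125 = 0.36875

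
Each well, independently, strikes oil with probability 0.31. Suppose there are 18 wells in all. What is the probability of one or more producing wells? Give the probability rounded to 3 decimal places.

0.999

P(at least one) = 1 − P(none) = 1 − (1 − 0.31)^18
= 1 − 0.00126 = 0.99874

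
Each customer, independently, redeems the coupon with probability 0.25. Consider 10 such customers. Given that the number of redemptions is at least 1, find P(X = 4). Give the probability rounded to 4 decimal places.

X ~ Binomial(10, 0.25). Want P(X=4 | X≥1) = P(X=4) / P(X≥1).
P(X=4) = C(10,4)·0.25^4·0.75^6 = 0.145998
P(X≥1) = 1 − 0.056314 = 0.943686
Ratio = 0.145998 / 0.943686 = 0.154710

0.1547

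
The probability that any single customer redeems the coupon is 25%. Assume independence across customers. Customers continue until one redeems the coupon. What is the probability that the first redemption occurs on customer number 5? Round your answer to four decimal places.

Geometric (trials to first success), p = 0.25.
P(Y = 5) = (1−p)^4 · p = 0.31641 · 0.25 = 0.079102

0.0791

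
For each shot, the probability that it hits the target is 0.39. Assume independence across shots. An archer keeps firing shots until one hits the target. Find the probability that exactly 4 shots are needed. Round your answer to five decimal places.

0.08852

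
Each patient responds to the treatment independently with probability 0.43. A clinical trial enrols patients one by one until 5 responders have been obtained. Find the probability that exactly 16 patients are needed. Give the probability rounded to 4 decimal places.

0.0414

Y = trial on which the fifth success occurs; negative binomial, r=5, p=0.43.
P(Y=16) = C(15,4) · p^5 · (1−p)^11
= 1365 · 0.014701 · 0.0020636 = 0.041409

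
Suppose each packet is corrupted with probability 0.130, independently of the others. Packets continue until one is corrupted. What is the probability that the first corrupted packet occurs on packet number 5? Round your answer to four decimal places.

Geometric (trials to first success), p = 0.13.
P(Y = 5) = (1−p)^4 · p = 0.5729 · 0.13 = 0.074477

0.0745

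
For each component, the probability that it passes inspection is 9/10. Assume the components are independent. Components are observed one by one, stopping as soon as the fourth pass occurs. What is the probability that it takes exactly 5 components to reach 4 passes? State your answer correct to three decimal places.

0.262

Y = trial on which the fourth success occurs; negative binomial, r=4, p=0.90.
P(Y=5) = C(4,3) · p^4 · (1−p)^1
= 4 · 0.6561 · 0.1 = 0.26244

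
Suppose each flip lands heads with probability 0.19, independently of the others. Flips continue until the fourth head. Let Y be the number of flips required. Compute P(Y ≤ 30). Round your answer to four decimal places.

0.8484

Finishing within 30 flips ⇔ at least 4 successes in the first 30. With X ~ Binomial(30, 0.19), P(Y ≤ 30) = 1 − P(X ≤ 3).
  k=0: C(30,0)·0.19^0·0.81^30 = 0.001797
  k=1: C(30,1)·0.19^1·0.81^29 = 0.012646
  k=2: C(30,2)·0.19^2·0.81^28 = 0.043011
  k=3: C(30,3)·0.19^3·0.81^27 = 0.094163
1 − 0.151617 = 0.848383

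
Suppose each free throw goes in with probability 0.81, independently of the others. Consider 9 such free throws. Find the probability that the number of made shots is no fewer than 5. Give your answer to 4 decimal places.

X ~ Binomial(9, 0.81); P(X ≥ 5) = Σ C(9,k) p^k (1−p)^(9−k) over k:
  k=5: C(9,5)·0.81^5·0.19^4 = 0.057255
  k=6: C(9,6)·0.81^6·0.19^3 = 0.162723
  k=7: C(9,7)·0.81^7·0.19^2 = 0.297307
  k=8: C(9,8)·0.81^8·0.19^1 = 0.316866
  k=9: C(9,9)·0.81^9·0.19^0 = 0.150095
Total = 0.984246

0.9842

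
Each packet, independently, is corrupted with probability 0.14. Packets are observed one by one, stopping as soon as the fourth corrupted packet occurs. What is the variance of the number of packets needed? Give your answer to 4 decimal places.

Y = total packets until the fourth success; negative binomial with r=4, p=0.14.
Var(Y) = r(1−p)/p² = 4·0.86 / 0.14² = 175.510204

175.5102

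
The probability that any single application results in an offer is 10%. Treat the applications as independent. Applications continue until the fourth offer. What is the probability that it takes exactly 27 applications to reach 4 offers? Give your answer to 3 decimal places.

Y = trial on which the fourth success occurs; negative binomial, r=4, p=0.10.
P(Y=27) = C(26,3) · p^4 · (1−p)^23
= 2600 · 0.0001 · 0.088629 = 0.02304

0.023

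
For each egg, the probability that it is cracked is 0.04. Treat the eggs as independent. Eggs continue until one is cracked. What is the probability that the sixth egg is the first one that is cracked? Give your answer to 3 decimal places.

0.033

Geometric (trials to first success), p = 0.04.
P(Y = 6) = (1−p)^5 · p = 0.81537 · 0.04 = 0.03261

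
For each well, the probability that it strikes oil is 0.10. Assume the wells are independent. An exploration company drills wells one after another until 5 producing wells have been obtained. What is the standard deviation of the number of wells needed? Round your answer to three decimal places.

Y = total wells until the fifth success; negative binomial with r=5, p=0.10.
SD(Y) = √[r(1−p)/p²] = √(450.00000) = 21.21320

21.213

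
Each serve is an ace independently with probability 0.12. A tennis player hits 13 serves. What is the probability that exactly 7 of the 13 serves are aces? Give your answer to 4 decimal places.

X ~ Binomial(n=13, p=0.12).
P(X=7) = C(13,7) · p^7 · (1−p)^6
= 1716 · 3.5832e-07 · 0.4644 = 0.000286

0.0003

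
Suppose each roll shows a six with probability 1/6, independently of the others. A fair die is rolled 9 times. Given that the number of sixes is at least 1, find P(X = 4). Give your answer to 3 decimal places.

X ~ Binomial(9, 0.166667). Want P(X=4 | X≥1) = P(X=4) / P(X≥1).
P(X=4) = C(9,4)·0.166667^4·0.833333^5 = 0.03907
P(X≥1) = 1 − 0.19381 = 0.80619
Ratio = 0.03907 / 0.80619 = 0.04846

0.048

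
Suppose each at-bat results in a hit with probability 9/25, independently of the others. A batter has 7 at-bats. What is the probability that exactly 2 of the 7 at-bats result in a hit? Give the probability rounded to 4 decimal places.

X ~ Binomial(n=7, p=0.36).
P(X=2) = C(7,2) · p^2 · (1−p)^5
= 21 · 0.1296 · 0.10737 = 0.292230

0.2922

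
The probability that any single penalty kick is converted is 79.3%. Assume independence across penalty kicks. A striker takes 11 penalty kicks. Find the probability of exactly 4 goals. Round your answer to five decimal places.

0.00213

X ~ Binomial(n=11, p=0.793).
P(X=4) = C(11,4) · p^4 · (1−p)^7
= 330 · 0.39545 · 1.6285e-05 = 0.0021252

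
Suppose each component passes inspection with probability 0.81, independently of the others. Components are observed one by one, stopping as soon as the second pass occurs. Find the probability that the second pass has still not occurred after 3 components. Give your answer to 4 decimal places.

Needing more than 3 components ⇔ fewer than 2 successes in the first 3. With X ~ Binomial(3, 0.81), P(Y > 3) = P(X ≤ 1).
  k=0: C(3,0)·0.81^0·0.19^3 = 0.006859
  k=1: C(3,1)·0.81^1·0.19^2 = 0.087723
P(X ≤ 1) = 0.094582

0.0946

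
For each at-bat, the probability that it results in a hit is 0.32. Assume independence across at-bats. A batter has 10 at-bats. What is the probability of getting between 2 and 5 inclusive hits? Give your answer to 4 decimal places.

X ~ Binomial(10, 0.32); P(2 ≤ X ≤ 5) = Σ C(10,k) p^k (1−p)^(10−k) over k:
  k=2: C(10,2)·0.32^2·0.68^8 = 0.210661
  k=3: C(10,3)·0.32^3·0.68^7 = 0.264359
  k=4: C(10,4)·0.32^4·0.68^6 = 0.217707
  k=5: C(10,5)·0.32^5·0.68^5 = 0.122941
Total = 0.815667

0.8157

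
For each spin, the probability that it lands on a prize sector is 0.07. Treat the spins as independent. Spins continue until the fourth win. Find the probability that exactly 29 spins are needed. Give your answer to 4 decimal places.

Y = trial on which the fourth success occurs; negative binomial, r=4, p=0.07.
P(Y=29) = C(28,3) · p^4 · (1−p)^25
= 3276 · 2.401e-05 · 0.16296 = 0.012818

0.0128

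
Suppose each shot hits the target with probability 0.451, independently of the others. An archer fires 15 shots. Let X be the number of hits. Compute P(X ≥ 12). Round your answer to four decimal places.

X ~ Binomial(15, 0.451); P(X ≥ 12) = Σ C(15,k) p^k (1−p)^(15−k) over k:
  k=12: C(15,12)·0.451^12·0.549^3 = 0.005331
  k=13: C(15,13)·0.451^13·0.549^2 = 0.001011
  k=14: C(15,14)·0.451^14·0.549^1 = 0.000119
  k=15: C(15,15)·0.451^15·0.549^0 = 0.000006
Total = 0.006467

0.0065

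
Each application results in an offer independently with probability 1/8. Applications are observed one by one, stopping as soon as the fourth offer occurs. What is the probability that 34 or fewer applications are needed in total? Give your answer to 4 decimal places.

Finishing within 34 applications ⇔ at least 4 successes in the first 34. With X ~ Binomial(34, 0.125), P(Y ≤ 34) = 1 − P(X ≤ 3).
  k=0: C(34,0)·0.125^0·0.875^34 = 0.010673
  k=1: C(34,1)·0.125^1·0.875^33 = 0.051839
  k=2: C(34,2)·0.125^2·0.875^32 = 0.122191
  k=3: C(34,3)·0.125^3·0.875^31 = 0.186196
1 − 0.370899 = 0.629101

0.6291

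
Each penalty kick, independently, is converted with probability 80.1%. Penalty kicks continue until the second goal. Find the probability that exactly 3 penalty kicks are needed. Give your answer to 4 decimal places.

Y = trial on which the second success occurs; negative binomial, r=2, p=0.801.
P(Y=3) = C(2,1) · p^2 · (1−p)^1
= 2 · 0.6416 · 0.199 = 0.255357

0.2554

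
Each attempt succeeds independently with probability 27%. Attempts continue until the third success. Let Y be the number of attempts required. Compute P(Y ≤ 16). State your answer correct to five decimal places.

0.84824

Finishing within 16 attempts ⇔ at least 3 successes in the first 16. With X ~ Binomial(16, 0.27), P(Y ≤ 16) = 1 − P(X ≤ 2).
  k=0: C(16,0)·0.27^0·0.73^16 = 0.0065038
  k=1: C(16,1)·0.27^1·0.73^15 = 0.0384881
  k=2: C(16,2)·0.27^2·0.73^14 = 0.1067650
1 − 0.1517569 = 0.8482431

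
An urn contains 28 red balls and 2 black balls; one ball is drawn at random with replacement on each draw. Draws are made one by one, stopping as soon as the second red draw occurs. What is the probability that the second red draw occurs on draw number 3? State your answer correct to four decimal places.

0.1161

Y = trial on which the second success occurs; negative binomial, r=2, p=0.933333.
P(Y=3) = C(2,1) · p^2 · (1−p)^1
= 2 · 0.87111 · 0.066667 = 0.116148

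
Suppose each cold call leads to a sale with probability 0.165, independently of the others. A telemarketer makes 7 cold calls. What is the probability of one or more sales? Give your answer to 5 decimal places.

P(at least one) = 1 − P(none) = 1 − (1 − 0.165)^7
= 1 − 0.2830123 = 0.7169877

0.71699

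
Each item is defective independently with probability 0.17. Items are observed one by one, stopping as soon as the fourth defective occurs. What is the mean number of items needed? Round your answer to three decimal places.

23.529

Y = total items until the fourth success; negative binomial with r=4, p=0.17.
E[Y] = r / p = 4 / 0.17 = 23.52941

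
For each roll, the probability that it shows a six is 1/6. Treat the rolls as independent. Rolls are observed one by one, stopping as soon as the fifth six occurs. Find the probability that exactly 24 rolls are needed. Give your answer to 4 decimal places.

Y = trial on which the fifth success occurs; negative binomial, r=5, p=0.166667.
P(Y=24) = C(23,4) · p^5 · (1−p)^19
= 8855 · 0.0001286 · 0.031301 = 0.035644

0.0356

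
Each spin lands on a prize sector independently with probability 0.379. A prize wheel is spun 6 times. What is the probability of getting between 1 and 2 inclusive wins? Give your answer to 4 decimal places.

0.5304

X ~ Binomial(6, 0.379); P(1 ≤ X ≤ 2) = Σ C(6,k) p^k (1−p)^(6−k) over k:
  k=1: C(6,1)·0.379^1·0.621^5 = 0.210014
  k=2: C(6,2)·0.379^2·0.621^4 = 0.320432
Total = 0.530446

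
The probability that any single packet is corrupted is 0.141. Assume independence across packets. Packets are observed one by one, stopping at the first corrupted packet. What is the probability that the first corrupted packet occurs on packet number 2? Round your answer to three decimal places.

0.121

Geometric (trials to first success), p = 0.141.
P(Y = 2) = (1−p)^1 · p = 0.859 · 0.141 = 0.12112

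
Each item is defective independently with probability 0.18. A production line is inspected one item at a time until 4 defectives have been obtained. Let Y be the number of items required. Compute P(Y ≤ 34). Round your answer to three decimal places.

Finishing within 34 items ⇔ at least 4 successes in the first 34. With X ~ Binomial(34, 0.18), P(Y ≤ 34) = 1 − P(X ≤ 3).
  k=0: C(34,0)·0.18^0·0.82^34 = 0.00117
  k=1: C(34,1)·0.18^1·0.82^33 = 0.00876
  k=2: C(34,2)·0.18^2·0.82^32 = 0.03174
  k=3: C(34,3)·0.18^3·0.82^31 = 0.07431
1 − 0.11598 = 0.88402

0.884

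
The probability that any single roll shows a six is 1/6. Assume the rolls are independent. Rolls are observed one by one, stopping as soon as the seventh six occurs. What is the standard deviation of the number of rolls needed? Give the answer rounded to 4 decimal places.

14.4914

Y = total rolls until the seventh success; negative binomial with r=7, p=0.166667.
SD(Y) = √[r(1−p)/p²] = √(210.000000) = 14.491377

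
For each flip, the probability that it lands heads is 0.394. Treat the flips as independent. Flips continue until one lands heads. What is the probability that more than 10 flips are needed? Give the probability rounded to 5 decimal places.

0.00668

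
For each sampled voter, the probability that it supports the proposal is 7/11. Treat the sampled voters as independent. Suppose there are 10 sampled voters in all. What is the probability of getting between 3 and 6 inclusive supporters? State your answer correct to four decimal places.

0.5167

X ~ Binomial(10, 0.636364); P(3 ≤ X ≤ 6) = Σ C(10,k) p^k (1−p)^(10−k) over k:
  k=3: C(10,3)·0.636364^3·0.363636^7 = 0.026000
  k=4: C(10,4)·0.636364^4·0.363636^6 = 0.079624
  k=5: C(10,5)·0.636364^5·0.363636^5 = 0.167211
  k=6: C(10,6)·0.636364^6·0.363636^4 = 0.243849
Total = 0.516683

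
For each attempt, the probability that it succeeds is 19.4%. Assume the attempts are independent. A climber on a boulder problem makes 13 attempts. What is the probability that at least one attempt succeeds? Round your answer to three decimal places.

0.939

P(at least one) = 1 − P(none) = 1 − (1 − 0.194)^13
= 1 − 0.06058 = 0.93942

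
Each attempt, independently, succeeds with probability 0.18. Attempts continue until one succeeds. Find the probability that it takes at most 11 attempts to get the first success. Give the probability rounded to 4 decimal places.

Y = number of attempts to the first success; geometric, p = 0.18.
P(Y ≤ 11) = 1 − (1−p)^11 = 1 − 0.112707 = 0.887293

0.8873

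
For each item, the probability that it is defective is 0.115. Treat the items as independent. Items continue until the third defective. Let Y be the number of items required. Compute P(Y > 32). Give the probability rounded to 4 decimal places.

0.2714

Needing more than 32 items ⇔ fewer than 3 successes in the first 32. With X ~ Binomial(32, 0.115), P(Y > 32) = P(X ≤ 2).
  k=0: C(32,0)·0.115^0·0.885^32 = 0.020053
  k=1: C(32,1)·0.115^1·0.885^31 = 0.083385
  k=2: C(32,2)·0.115^2·0.885^30 = 0.167948
P(X ≤ 2) = 0.271387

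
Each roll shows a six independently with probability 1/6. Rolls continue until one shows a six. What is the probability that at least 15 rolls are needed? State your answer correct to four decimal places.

0.0779

Y = number of rolls to the first success; geometric, p = 0.166667.
P(Y > 14) = P(first 14 all fail) = (1−p)^14 = 0.077887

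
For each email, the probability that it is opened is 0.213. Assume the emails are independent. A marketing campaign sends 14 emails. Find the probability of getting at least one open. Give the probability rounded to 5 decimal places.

P(at least one) = 1 − P(none) = 1 − (1 − 0.213)^14
= 1 − 0.0349660 = 0.9650340

0.96503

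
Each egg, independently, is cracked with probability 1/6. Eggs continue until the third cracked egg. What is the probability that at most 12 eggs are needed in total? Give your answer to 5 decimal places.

Finishing within 12 eggs ⇔ at least 3 successes in the first 12. With X ~ Binomial(12, 0.166667), P(Y ≤ 12) = 1 − P(X ≤ 2).
  k=0: C(12,0)·0.166667^0·0.833333^12 = 0.1121567
  k=1: C(12,1)·0.166667^1·0.833333^11 = 0.2691760
  k=2: C(12,2)·0.166667^2·0.833333^10 = 0.2960936
1 − 0.6774262 = 0.3225738

0.32257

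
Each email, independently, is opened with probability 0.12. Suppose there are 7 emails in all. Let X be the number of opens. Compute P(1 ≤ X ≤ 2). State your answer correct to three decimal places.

0.550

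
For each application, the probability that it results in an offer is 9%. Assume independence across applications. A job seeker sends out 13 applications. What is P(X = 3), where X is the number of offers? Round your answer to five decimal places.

X ~ Binomial(n=13, p=0.09).
P(X=3) = C(13,3) · p^3 · (1−p)^10
= 286 · 0.000729 · 0.38942 = 0.0811909

0.08119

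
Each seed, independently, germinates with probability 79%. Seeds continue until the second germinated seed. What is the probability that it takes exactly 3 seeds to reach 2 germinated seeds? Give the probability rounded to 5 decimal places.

Y = trial on which the second success occurs; negative binomial, r=2, p=0.79.
P(Y=3) = C(2,1) · p^2 · (1−p)^1
= 2 · 0.6241 · 0.21 = 0.2621220

0.26212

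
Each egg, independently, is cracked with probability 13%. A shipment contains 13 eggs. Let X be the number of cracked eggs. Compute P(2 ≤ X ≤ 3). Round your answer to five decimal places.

0.44100

X ~ Binomial(13, 0.13); P(2 ≤ X ≤ 3) = Σ C(13,k) p^k (1−p)^(13−k) over k:
  k=2: C(13,2)·0.13^2·0.87^11 = 0.2849004
  k=3: C(13,3)·0.13^3·0.87^10 = 0.1560949
Total = 0.4409953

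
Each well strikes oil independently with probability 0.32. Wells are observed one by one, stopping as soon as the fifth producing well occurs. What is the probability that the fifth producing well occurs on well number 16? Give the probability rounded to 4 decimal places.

0.0658

Y = trial on which the fifth success occurs; negative binomial, r=5, p=0.32.
P(Y=16) = C(15,4) · p^5 · (1−p)^11
= 1365 · 0.0033554 · 0.014375 = 0.065839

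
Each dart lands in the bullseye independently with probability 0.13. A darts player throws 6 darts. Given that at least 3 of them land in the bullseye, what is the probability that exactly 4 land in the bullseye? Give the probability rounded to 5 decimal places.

X ~ Binomial(6, 0.13). Want P(X=4 | X≥3) = P(X=4) / P(X≥3).
P(X=4) = C(6,4)·0.13^4·0.87^2 = 0.0032427
P(X≥3) = 1 − 0.4336262 − 0.3887683 − 0.1452295 = 0.0323759
Ratio = 0.0032427 / 0.0323759 = 0.1001569

0.10016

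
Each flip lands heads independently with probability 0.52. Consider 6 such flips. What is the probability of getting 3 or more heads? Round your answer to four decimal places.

0.6930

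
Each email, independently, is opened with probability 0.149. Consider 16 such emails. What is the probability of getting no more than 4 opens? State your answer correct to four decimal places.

X ~ Binomial(16, 0.149); P(X ≤ 4) = Σ C(16,k) p^k (1−p)^(16−k) over k:
  k=0: C(16,0)·0.149^0·0.851^16 = 0.075661
  k=1: C(16,1)·0.149^1·0.851^15 = 0.211958
  k=2: C(16,2)·0.149^2·0.851^14 = 0.278335
  k=3: C(16,3)·0.149^3·0.851^13 = 0.227421
  k=4: C(16,4)·0.149^4·0.851^12 = 0.129411
Total = 0.922786

0.9228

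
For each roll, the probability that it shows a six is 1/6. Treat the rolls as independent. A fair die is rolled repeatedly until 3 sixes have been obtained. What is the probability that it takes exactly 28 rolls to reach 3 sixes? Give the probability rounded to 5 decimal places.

Y = trial on which the third success occurs; negative binomial, r=3, p=0.166667.
P(Y=28) = C(27,2) · p^3 · (1−p)^25
= 351 · 0.0046296 · 0.010483 = 0.0170342

0.01703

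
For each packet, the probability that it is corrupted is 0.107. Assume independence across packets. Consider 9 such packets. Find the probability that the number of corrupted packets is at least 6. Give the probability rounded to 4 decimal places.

0.0001

X ~ Binomial(9, 0.107); P(X ≥ 6) = Σ C(9,k) p^k (1−p)^(9−k) over k:
  k=6: C(9,6)·0.107^6·0.893^3 = 0.000090
  k=7: C(9,7)·0.107^7·0.893^2 = 0.000005
  k=8: C(9,8)·0.107^8·0.893^1 = 0.000000
  k=9: C(9,9)·0.107^9·0.893^0 = 0.000000
Total = 0.000095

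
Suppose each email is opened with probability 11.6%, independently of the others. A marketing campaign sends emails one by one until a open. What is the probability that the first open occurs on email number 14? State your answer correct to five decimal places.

0.02335

Geometric (trials to first success), p = 0.116.
P(Y = 14) = (1−p)^13 · p = 0.20132 · 0.116 = 0.0233527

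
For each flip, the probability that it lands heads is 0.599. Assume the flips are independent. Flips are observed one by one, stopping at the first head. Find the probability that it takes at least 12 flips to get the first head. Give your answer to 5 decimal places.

0.00004

Y = number of flips to the first success; geometric, p = 0.599.
P(Y > 11) = P(first 11 all fail) = (1−p)^11 = 0.0000431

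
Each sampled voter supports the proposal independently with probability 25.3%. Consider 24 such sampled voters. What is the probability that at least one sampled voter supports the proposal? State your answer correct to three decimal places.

P(at least one) = 1 − P(none) = 1 − (1 − 0.253)^24
= 1 − 0.00091 = 0.99909

0.999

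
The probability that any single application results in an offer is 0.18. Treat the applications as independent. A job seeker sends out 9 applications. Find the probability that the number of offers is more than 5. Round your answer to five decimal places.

0.00173

X ~ Binomial(9, 0.18); P(X ≥ 6) = Σ C(9,k) p^k (1−p)^(9−k) over k:
  k=6: C(9,6)·0.18^6·0.82^3 = 0.0015753
  k=7: C(9,7)·0.18^7·0.82^2 = 0.0001482
  k=8: C(9,8)·0.18^8·0.82^1 = 0.0000081
  k=9: C(9,9)·0.18^9·0.82^0 = 0.0000002
Total = 0.0017318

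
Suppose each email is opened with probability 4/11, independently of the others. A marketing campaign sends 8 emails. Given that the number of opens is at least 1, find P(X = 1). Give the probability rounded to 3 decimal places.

0.126

X ~ Binomial(8, 0.363636). Want P(X=1 | X≥1) = P(X=1) / P(X≥1).
P(X=1) = C(8,1)·0.363636^1·0.636364^7 = 0.12294
P(X≥1) = 1 − 0.02689 = 0.97311
Ratio = 0.12294 / 0.97311 = 0.12634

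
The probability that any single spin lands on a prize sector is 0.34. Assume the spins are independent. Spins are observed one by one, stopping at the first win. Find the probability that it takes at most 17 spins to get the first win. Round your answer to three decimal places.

Y = number of spins to the first success; geometric, p = 0.34.
P(Y ≤ 17) = 1 − (1−p)^17 = 1 − 0.00086 = 0.99914

0.999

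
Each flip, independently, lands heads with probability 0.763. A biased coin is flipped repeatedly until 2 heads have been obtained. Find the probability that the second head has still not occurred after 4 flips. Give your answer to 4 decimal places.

Needing more than 4 flips ⇔ fewer than 2 successes in the first 4. With X ~ Binomial(4, 0.763), P(Y > 4) = P(X ≤ 1).
  k=0: C(4,0)·0.763^0·0.237^4 = 0.003155
  k=1: C(4,1)·0.763^1·0.237^3 = 0.040628
P(X ≤ 1) = 0.043783

0.0438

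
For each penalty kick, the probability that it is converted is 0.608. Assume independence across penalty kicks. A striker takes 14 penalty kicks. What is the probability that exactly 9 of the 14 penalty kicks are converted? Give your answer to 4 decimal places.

X ~ Binomial(n=14, p=0.608).
P(X=9) = C(14,9) · p^9 · (1−p)^5
= 2002 · 0.011354 · 0.0092561 = 0.210391

0.2104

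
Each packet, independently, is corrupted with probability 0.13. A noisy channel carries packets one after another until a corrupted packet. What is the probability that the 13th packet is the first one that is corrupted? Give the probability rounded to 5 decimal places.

0.02444

Geometric (trials to first success), p = 0.13.
P(Y = 13) = (1−p)^12 · p = 0.18803 · 0.13 = 0.0244441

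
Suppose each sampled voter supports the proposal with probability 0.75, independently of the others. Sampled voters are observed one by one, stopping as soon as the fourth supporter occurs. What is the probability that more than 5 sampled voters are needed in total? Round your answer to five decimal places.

0.36719

Needing more than 5 sampled voters ⇔ fewer than 4 successes in the first 5. With X ~ Binomial(5, 0.75), P(Y > 5) = P(X ≤ 3).
  k=0: C(5,0)·0.75^0·0.25^5 = 0.0009766
  k=1: C(5,1)·0.75^1·0.25^4 = 0.0146484
  k=2: C(5,2)·0.75^2·0.25^3 = 0.0878906
  k=3: C(5,3)·0.75^3·0.25^2 = 0.2636719
P(X ≤ 3) = 0.3671875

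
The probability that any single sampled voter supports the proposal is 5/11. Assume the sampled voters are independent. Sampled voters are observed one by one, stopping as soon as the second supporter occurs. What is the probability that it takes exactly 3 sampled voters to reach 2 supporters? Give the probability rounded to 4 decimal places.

0.2254

Y = trial on which the second success occurs; negative binomial, r=2, p=0.454545.
P(Y=3) = C(2,1) · p^2 · (1−p)^1
= 2 · 0.20661 · 0.54545 = 0.225394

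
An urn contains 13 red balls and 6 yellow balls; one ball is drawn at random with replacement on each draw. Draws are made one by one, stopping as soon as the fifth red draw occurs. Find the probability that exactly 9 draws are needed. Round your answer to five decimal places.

Y = trial on which the fifth success occurs; negative binomial, r=5, p=0.684211.
P(Y=9) = C(8,4) · p^5 · (1−p)^4
= 70 · 0.14995 · 0.0099447 = 0.1043848

0.10438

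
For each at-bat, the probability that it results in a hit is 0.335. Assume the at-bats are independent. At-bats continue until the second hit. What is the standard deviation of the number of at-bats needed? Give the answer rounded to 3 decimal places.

Y = total at-bats until the second success; negative binomial with r=2, p=0.335.
SD(Y) = √[r(1−p)/p²] = √(11.85119) = 3.44256

3.443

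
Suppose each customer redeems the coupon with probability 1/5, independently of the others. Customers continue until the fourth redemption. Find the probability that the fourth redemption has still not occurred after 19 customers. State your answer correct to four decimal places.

Needing more than 19 customers ⇔ fewer than 4 successes in the first 19. With X ~ Binomial(19, 0.20), P(Y > 19) = P(X ≤ 3).
  k=0: C(19,0)·0.20^0·0.80^19 = 0.014412
  k=1: C(19,1)·0.20^1·0.80^18 = 0.068455
  k=2: C(19,2)·0.20^2·0.80^17 = 0.154023
  k=3: C(19,3)·0.20^3·0.80^16 = 0.218199
P(X ≤ 3) = 0.455089

0.4551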